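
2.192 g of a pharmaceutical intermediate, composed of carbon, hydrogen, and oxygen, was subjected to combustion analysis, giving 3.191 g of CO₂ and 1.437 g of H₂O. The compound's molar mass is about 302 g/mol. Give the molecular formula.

mol C = 3.191 g CO₂ ÷ 44.009 g/mol = 0.072508 mol
mol H = 2 × 1.437 g H₂O ÷ 18.015 g/mol = 0.15953 mol
mass O = 2.192 − (0.87089 + 0.16081) = 1.1603 g → mol O = 1.1603 ÷ 15.999 = 0.072523 mol
Divide by the smallest (0.072508 mol): C 1.000, H 2.200, O 1.000
Multiplying each by 5 gives whole numbers: C 5.00, H 11.00, O 5.00
Empirical formula: C5H11O5
Empirical-formula mass = 151.14 g/mol; 302 ÷ 151.14 ≈ 2, so the molecular formula is C10H22O10.

C10H22O10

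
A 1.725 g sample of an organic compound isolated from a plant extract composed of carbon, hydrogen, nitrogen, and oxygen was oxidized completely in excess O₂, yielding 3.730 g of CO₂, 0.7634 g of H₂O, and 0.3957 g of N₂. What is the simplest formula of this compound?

C6H6N2O

mol C = 3.730 g CO₂ ÷ 44.009 g/mol = 0.084755 mol
mol H = 2 × 0.7634 g H₂O ÷ 18.015 g/mol = 0.084752 mol
mol N = 2 × 0.3957 g N₂ ÷ 28.014 g/mol = 0.028250 mol
mass O = 1.725 − (1.0180 + 0.085430 + 0.39570) = 0.22587 g → mol O = 0.22587 ÷ 15.999 = 0.014118 mol
Divide by the smallest (0.014118 mol): C 6.003, H 6.003, N 2.001, O 1.000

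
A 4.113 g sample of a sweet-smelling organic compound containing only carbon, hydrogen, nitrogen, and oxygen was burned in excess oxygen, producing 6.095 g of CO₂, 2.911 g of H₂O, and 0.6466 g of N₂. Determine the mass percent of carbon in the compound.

40.44%

mol C = 6.095 g CO₂ ÷ 44.009 g/mol = 0.13849 mol
mol H = 2 × 2.911 g H₂O ÷ 18.015 g/mol = 0.32318 mol
mol N = 2 × 0.6466 g N₂ ÷ 28.014 g/mol = 0.046163 mol
mass O = 4.113 − (1.6635 + 0.32576 + 0.64660) = 1.4772 g → mol O = 1.4772 ÷ 15.999 = 0.092330 mol
mass % C = 1.6635 g ÷ 4.113 g × 100%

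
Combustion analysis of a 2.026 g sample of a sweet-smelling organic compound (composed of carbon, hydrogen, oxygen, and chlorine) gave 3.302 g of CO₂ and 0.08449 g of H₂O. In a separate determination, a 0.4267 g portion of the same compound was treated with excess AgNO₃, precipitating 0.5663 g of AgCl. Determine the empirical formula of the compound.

mol C = 3.302 g CO₂ ÷ 44.009 g/mol = 0.075030 mol
mol H = 2 × 0.08449 g H₂O ÷ 18.015 g/mol = 0.0093800 mol
From the AgCl data: mol Cl per gram of compound = (0.5663 ÷ 143.318) ÷ 0.4267 = 0.0092603 mol/g, so in the 2.026 g combustion sample mol Cl = 0.018761 mol
mass O = 2.026 − (0.90119 + 0.0094550 + 0.66509) = 0.45027 g → mol O = 0.45027 ÷ 15.999 = 0.028144 mol
Divide by the smallest (0.0093800 mol): C 7.999, H 1.000, Cl 2.000, O 3.000

C8HCl2O3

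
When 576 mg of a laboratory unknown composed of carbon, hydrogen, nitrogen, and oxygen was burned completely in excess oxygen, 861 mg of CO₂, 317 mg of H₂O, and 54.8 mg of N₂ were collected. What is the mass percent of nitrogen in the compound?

9.5%

mol C = 0.861 g CO₂ ÷ 44.009 g/mol = 0.01956 mol
mol H = 2 × 0.317 g H₂O ÷ 18.015 g/mol = 0.03519 mol
mol N = 2 × 0.0548 g N₂ ÷ 28.014 g/mol = 0.003912 mol
mass O = 0.576 − (0.2350 + 0.03547 + 0.05480) = 0.2507 g → mol O = 0.2507 ÷ 15.999 = 0.01567 mol
mass % N = 0.05480 g ÷ 0.576 g × 100%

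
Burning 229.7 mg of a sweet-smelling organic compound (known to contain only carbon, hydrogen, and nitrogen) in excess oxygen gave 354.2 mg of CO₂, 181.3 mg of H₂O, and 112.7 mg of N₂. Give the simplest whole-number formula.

mol C = 0.3542 g CO₂ ÷ 44.009 g/mol = 0.0080484 mol
mol H = 2 × 0.1813 g H₂O ÷ 18.015 g/mol = 0.020128 mol
mol N = 2 × 0.1127 g N₂ ÷ 28.014 g/mol = 0.0080460 mol
Divide by the smallest (0.0080460 mol): C 1.000, H 2.502, N 1.000
Multiplying each by 2 gives whole numbers: C 2.00, H 5.00, N 2.00

C2H5N2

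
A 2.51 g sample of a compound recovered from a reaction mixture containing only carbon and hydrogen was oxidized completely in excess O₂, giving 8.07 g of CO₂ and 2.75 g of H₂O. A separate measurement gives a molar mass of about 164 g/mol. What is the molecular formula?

C12H20

mol C = 8.07 g CO₂ ÷ 44.009 g/mol = 0.1834 mol
mol H = 2 × 2.75 g H₂O ÷ 18.015 g/mol = 0.3053 mol
Divide by the smallest (0.1834 mol): C 1.000, H 1.665
Multiplying each by 3 gives whole numbers: C 3.00, H 4.99
Empirical formula: C3H5
Empirical-formula mass = 41.07 g/mol; 164 ÷ 41.07 ≈ 4, so the molecular formula is C12H20.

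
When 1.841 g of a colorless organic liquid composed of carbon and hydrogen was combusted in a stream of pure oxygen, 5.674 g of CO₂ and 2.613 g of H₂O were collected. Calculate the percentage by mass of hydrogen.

15.88%

mol C = 5.674 g CO₂ ÷ 44.009 g/mol = 0.12893 mol
mol H = 2 × 2.613 g H₂O ÷ 18.015 g/mol = 0.29009 mol
mass % H = 0.29241 g ÷ 1.841 g × 100%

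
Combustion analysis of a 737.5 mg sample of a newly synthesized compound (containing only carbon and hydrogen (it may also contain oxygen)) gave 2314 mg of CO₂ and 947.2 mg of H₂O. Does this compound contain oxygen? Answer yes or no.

mol C = 2.314 g CO₂ ÷ 44.009 g/mol = 0.052580 mol
mol H = 2 × 0.9472 g H₂O ÷ 18.015 g/mol = 0.10516 mol
C and H together account for 0.73754 g — essentially the entire 0.7375 g sample — so the compound contains no oxygen.

no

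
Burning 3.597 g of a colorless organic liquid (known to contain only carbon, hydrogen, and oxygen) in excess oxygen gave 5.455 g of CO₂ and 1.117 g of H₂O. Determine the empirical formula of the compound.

CHO

mol C = 5.455 g CO₂ ÷ 44.009 g/mol = 0.12395 mol
mol H = 2 × 1.117 g H₂O ÷ 18.015 g/mol = 0.12401 mol
mass O = 3.597 − (1.4888 + 0.12500) = 1.9832 g → mol O = 1.9832 ÷ 15.999 = 0.12396 mol
Divide by the smallest (0.12395 mol): C 1.000, H 1.000, O 1.000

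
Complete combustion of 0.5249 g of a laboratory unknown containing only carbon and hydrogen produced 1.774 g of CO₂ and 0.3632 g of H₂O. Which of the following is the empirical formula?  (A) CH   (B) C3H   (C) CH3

mol C = 1.774 g CO₂ ÷ 44.009 g/mol = 0.040310 mol
mol H = 2 × 0.3632 g H₂O ÷ 18.015 g/mol = 0.040322 mol
Divide by the smallest (0.040310 mol): C 1.000, H 1.000

(A) CH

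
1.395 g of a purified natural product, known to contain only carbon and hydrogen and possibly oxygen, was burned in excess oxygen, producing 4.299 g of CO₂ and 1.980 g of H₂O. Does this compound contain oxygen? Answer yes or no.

mol C = 4.299 g CO₂ ÷ 44.009 g/mol = 0.097685 mol
mol H = 2 × 1.980 g H₂O ÷ 18.015 g/mol = 0.21982 mol
C and H together account for 1.3949 g — essentially the entire 1.395 g sample — so the compound contains no oxygen.

no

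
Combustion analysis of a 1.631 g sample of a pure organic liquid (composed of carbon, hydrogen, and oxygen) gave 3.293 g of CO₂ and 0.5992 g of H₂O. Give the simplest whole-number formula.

mol C = 3.293 g CO₂ ÷ 44.009 g/mol = 0.074826 mol
mol H = 2 × 0.5992 g H₂O ÷ 18.015 g/mol = 0.066522 mol
mass O = 1.631 − (0.89873 + 0.067055) = 0.66522 g → mol O = 0.66522 ÷ 15.999 = 0.041579 mol
Divide by the smallest (0.041579 mol): C 1.800, H 1.600, O 1.000
Multiplying each by 5 gives whole numbers: C 9.00, H 8.00, O 5.00

C9H8O5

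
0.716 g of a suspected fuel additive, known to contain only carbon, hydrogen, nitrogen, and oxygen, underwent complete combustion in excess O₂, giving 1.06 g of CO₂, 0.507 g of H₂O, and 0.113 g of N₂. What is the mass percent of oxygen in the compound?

mol C = 1.06 g CO₂ ÷ 44.009 g/mol = 0.02409 mol
mol H = 2 × 0.507 g H₂O ÷ 18.015 g/mol = 0.05629 mol
mol N = 2 × 0.113 g N₂ ÷ 28.014 g/mol = 0.008067 mol
mass O = 0.716 − (0.2893 + 0.05674 + 0.1130) = 0.2570 g → mol O = 0.2570 ÷ 15.999 = 0.01606 mol
mass % O = 0.2570 g ÷ 0.716 g × 100%

35.9%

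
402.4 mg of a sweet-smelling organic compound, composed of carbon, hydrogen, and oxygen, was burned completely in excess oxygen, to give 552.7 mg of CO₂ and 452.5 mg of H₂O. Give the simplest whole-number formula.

CH4O

mol C = 0.5527 g CO₂ ÷ 44.009 g/mol = 0.012559 mol
mol H = 2 × 0.4525 g H₂O ÷ 18.015 g/mol = 0.050236 mol
mass O = 0.4024 − (0.15084 + 0.050638) = 0.20092 g → mol O = 0.20092 ÷ 15.999 = 0.012558 mol
Divide by the smallest (0.012558 mol): C 1.000, H 4.000, O 1.000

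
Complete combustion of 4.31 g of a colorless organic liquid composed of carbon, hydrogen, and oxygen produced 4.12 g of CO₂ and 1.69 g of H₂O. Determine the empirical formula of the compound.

mol C = 4.12 g CO₂ ÷ 44.009 g/mol = 0.09362 mol
mol H = 2 × 1.69 g H₂O ÷ 18.015 g/mol = 0.1876 mol
mass O = 4.31 − (1.124 + 0.1891) = 2.996 g → mol O = 2.996 ÷ 15.999 = 0.1873 mol
Divide by the smallest (0.09362 mol): C 1.000, H 2.004, O 2.001

CH2O2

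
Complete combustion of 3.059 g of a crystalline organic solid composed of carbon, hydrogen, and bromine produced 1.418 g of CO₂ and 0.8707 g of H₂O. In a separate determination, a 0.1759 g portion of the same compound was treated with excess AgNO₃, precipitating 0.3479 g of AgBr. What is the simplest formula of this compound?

CH3Br

mol C = 1.418 g CO₂ ÷ 44.009 g/mol = 0.032221 mol
mol H = 2 × 0.8707 g H₂O ÷ 18.015 g/mol = 0.096664 mol
From the AgBr data: mol Br per gram of compound = (0.3479 ÷ 187.772) ÷ 0.1759 = 0.010533 mol/g, so in the 3.059 g combustion sample mol Br = 0.032221 mol
Divide by the smallest (0.032221 mol): C 1.000, H 3.000, Br 1.000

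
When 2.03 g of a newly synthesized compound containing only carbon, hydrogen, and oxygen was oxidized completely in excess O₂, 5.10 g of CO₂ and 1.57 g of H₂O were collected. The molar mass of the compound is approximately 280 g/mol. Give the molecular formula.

C16H24O4

mol C = 5.10 g CO₂ ÷ 44.009 g/mol = 0.1159 mol
mol H = 2 × 1.57 g H₂O ÷ 18.015 g/mol = 0.1743 mol
mass O = 2.03 − (1.392 + 0.1757) = 0.4624 g → mol O = 0.4624 ÷ 15.999 = 0.02890 mol
Divide by the smallest (0.02890 mol): C 4.010, H 6.031, O 1.000
Empirical formula: C4H6O
Empirical-formula mass = 70.09 g/mol; 280 ÷ 70.09 ≈ 4, so the molecular formula is C16H24O4.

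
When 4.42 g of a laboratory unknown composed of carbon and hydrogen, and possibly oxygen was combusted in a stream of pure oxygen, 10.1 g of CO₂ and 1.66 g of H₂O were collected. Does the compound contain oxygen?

mol C = 10.1 g CO₂ ÷ 44.009 g/mol = 0.2295 mol
mol H = 2 × 1.66 g H₂O ÷ 18.015 g/mol = 0.1843 mol
C and H account for only 2.942 g of the 4.42 g sample; the remaining 1.478 g must be oxygen.

yes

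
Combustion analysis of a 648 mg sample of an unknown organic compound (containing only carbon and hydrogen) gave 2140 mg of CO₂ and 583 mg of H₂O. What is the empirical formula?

C3H4

mol C = 2.14 g CO₂ ÷ 44.009 g/mol = 0.04863 mol
mol H = 2 × 0.583 g H₂O ÷ 18.015 g/mol = 0.06472 mol
Divide by the smallest (0.04863 mol): C 1.000, H 1.331
Multiplying each by 3 gives whole numbers: C 3.00, H 3.99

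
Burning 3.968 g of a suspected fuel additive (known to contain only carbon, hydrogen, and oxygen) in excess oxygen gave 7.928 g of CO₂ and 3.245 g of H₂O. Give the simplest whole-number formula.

C2H4O

mol C = 7.928 g CO₂ ÷ 44.009 g/mol = 0.18014 mol
mol H = 2 × 3.245 g H₂O ÷ 18.015 g/mol = 0.36026 mol
mass O = 3.968 − (2.1637 + 0.36314) = 1.4411 g → mol O = 1.4411 ÷ 15.999 = 0.090077 mol
Divide by the smallest (0.090077 mol): C 2.000, H 3.999, O 1.000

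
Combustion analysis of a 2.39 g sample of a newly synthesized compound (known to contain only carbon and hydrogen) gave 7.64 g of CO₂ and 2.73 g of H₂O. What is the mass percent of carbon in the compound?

mol C = 7.64 g CO₂ ÷ 44.009 g/mol = 0.1736 mol
mol H = 2 × 2.73 g H₂O ÷ 18.015 g/mol = 0.3031 mol
mass % C = 2.085 g ÷ 2.39 g × 100%

87.2%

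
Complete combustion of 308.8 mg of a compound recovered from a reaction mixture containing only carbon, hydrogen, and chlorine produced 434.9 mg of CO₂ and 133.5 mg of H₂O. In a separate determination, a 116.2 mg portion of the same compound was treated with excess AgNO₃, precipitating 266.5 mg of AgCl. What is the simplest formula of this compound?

mol C = 0.4349 g CO₂ ÷ 44.009 g/mol = 0.0098821 mol
mol H = 2 × 0.1335 g H₂O ÷ 18.015 g/mol = 0.014821 mol
From the AgCl data: mol Cl per gram of compound = (0.2665 ÷ 143.318) ÷ 0.1162 = 0.016003 mol/g, so in the 0.3088 g combustion sample mol Cl = 0.0049416 mol
Divide by the smallest (0.0049416 mol): C 2.000, H 2.999, Cl 1.000

C2H3Cl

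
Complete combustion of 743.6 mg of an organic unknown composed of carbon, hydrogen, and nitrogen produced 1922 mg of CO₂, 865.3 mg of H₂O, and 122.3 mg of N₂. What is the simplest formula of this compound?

mol C = 1.922 g CO₂ ÷ 44.009 g/mol = 0.043673 mol
mol H = 2 × 0.8653 g H₂O ÷ 18.015 g/mol = 0.096064 mol
mol N = 2 × 0.1223 g N₂ ÷ 28.014 g/mol = 0.0087313 mol
Divide by the smallest (0.0087313 mol): C 5.002, H 11.002, N 1.000

C5H11N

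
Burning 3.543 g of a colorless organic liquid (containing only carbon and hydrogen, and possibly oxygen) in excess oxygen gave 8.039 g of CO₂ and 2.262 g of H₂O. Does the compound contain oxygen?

yes

mol C = 8.039 g CO₂ ÷ 44.009 g/mol = 0.18267 mol
mol H = 2 × 2.262 g H₂O ÷ 18.015 g/mol = 0.25112 mol
C and H account for only 2.4471 g of the 3.543 g sample; the remaining 1.0959 g must be oxygen.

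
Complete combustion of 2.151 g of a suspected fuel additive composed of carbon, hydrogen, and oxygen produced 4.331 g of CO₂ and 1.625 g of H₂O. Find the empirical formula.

C6H11O3

mol C = 4.331 g CO₂ ÷ 44.009 g/mol = 0.098412 mol
mol H = 2 × 1.625 g H₂O ÷ 18.015 g/mol = 0.18041 mol
mass O = 2.151 − (1.1820 + 0.18185) = 0.78713 g → mol O = 0.78713 ÷ 15.999 = 0.049199 mol
Divide by the smallest (0.049199 mol): C 2.000, H 3.667, O 1.000
Multiplying each by 3 gives whole numbers: C 6.00, H 11.00, O 3.00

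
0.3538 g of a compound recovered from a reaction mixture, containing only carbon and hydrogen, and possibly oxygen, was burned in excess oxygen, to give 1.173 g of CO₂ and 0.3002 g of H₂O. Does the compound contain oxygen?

mol C = 1.173 g CO₂ ÷ 44.009 g/mol = 0.026654 mol
mol H = 2 × 0.3002 g H₂O ÷ 18.015 g/mol = 0.033328 mol
C and H together account for 0.35373 g — essentially the entire 0.3538 g sample — so the compound contains no oxygen.

no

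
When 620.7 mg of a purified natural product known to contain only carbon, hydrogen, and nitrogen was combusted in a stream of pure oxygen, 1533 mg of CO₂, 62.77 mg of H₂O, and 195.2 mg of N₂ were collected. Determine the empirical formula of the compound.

C5HN2

mol C = 1.533 g CO₂ ÷ 44.009 g/mol = 0.034834 mol
mol H = 2 × 0.06277 g H₂O ÷ 18.015 g/mol = 0.0069686 mol
mol N = 2 × 0.1952 g N₂ ÷ 28.014 g/mol = 0.013936 mol
Divide by the smallest (0.0069686 mol): C 4.999, H 1.000, N 2.000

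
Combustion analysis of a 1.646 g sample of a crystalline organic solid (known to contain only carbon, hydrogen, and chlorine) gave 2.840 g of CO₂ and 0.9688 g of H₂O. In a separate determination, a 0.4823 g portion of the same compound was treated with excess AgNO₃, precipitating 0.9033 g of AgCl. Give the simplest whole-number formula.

C3H5Cl

mol C = 2.840 g CO₂ ÷ 44.009 g/mol = 0.064532 mol
mol H = 2 × 0.9688 g H₂O ÷ 18.015 g/mol = 0.10755 mol
From the AgCl data: mol Cl per gram of compound = (0.9033 ÷ 143.318) ÷ 0.4823 = 0.013068 mol/g, so in the 1.646 g combustion sample mol Cl = 0.021510 mol
Divide by the smallest (0.021510 mol): C 3.000, H 5.000, Cl 1.000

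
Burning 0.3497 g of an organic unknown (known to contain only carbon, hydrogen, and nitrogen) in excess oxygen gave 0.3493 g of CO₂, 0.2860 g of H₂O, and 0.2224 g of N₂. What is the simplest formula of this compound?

mol C = 0.3493 g CO₂ ÷ 44.009 g/mol = 0.0079370 mol
mol H = 2 × 0.2860 g H₂O ÷ 18.015 g/mol = 0.031751 mol
mol N = 2 × 0.2224 g N₂ ÷ 28.014 g/mol = 0.015878 mol
Divide by the smallest (0.0079370 mol): C 1.000, H 4.000, N 2.000

CH4N2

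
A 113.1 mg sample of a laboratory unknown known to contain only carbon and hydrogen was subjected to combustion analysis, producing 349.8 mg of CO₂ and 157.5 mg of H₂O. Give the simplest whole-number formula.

C5H11

mol C = 0.3498 g CO₂ ÷ 44.009 g/mol = 0.0079484 mol
mol H = 2 × 0.1575 g H₂O ÷ 18.015 g/mol = 0.017485 mol
Divide by the smallest (0.0079484 mol): C 1.000, H 2.200
Multiplying each by 5 gives whole numbers: C 5.00, H 11.00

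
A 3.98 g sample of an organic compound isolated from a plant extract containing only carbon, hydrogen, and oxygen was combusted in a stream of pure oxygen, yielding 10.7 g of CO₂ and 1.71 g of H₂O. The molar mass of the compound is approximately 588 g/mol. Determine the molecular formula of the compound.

mol C = 10.7 g CO₂ ÷ 44.009 g/mol = 0.2431 mol
mol H = 2 × 1.71 g H₂O ÷ 18.015 g/mol = 0.1898 mol
mass O = 3.98 − (2.920 + 0.1914) = 0.8684 g → mol O = 0.8684 ÷ 15.999 = 0.05428 mol
Divide by the smallest (0.05428 mol): C 4.479, H 3.498, O 1.000
Multiplying each by 2 gives whole numbers: C 8.96, H 7.00, O 2.00
Empirical formula: C9H7O2
Empirical-formula mass = 147.15 g/mol; 588 ÷ 147.15 ≈ 4, so the molecular formula is C36H28O8.

C36H28O8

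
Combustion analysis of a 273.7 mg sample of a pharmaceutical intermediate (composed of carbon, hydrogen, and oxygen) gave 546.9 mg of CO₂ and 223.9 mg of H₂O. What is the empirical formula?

mol C = 0.5469 g CO₂ ÷ 44.009 g/mol = 0.012427 mol
mol H = 2 × 0.2239 g H₂O ÷ 18.015 g/mol = 0.024857 mol
mass O = 0.2737 − (0.14926 + 0.025056) = 0.099383 g → mol O = 0.099383 ÷ 15.999 = 0.0062118 mol
Divide by the smallest (0.0062118 mol): C 2.001, H 4.002, O 1.000

C2H4O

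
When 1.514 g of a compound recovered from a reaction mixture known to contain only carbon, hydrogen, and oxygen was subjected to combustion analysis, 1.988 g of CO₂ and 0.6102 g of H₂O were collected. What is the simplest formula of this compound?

mol C = 1.988 g CO₂ ÷ 44.009 g/mol = 0.045173 mol
mol H = 2 × 0.6102 g H₂O ÷ 18.015 g/mol = 0.067744 mol
mass O = 1.514 − (0.54257 + 0.068285) = 0.90315 g → mol O = 0.90315 ÷ 15.999 = 0.056450 mol
Divide by the smallest (0.045173 mol): C 1.000, H 1.500, O 1.250
Multiplying each by 4 gives whole numbers: C 4.00, H 6.00, O 5.00

C4H6O5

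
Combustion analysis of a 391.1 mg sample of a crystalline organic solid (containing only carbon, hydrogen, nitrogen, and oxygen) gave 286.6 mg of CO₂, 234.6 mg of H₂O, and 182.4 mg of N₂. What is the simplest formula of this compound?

CH4N2O

mol C = 0.2866 g CO₂ ÷ 44.009 g/mol = 0.0065123 mol
mol H = 2 × 0.2346 g H₂O ÷ 18.015 g/mol = 0.026045 mol
mol N = 2 × 0.1824 g N₂ ÷ 28.014 g/mol = 0.013022 mol
mass O = 0.3911 − (0.078219 + 0.026253 + 0.18240) = 0.10423 g → mol O = 0.10423 ÷ 15.999 = 0.0065146 mol
Divide by the smallest (0.0065123 mol): C 1.000, H 3.999, N 2.000, O 1.000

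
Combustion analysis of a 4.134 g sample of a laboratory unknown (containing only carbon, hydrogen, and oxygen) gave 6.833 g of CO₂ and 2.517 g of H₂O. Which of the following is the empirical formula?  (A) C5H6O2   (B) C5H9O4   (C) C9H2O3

mol C = 6.833 g CO₂ ÷ 44.009 g/mol = 0.15526 mol
mol H = 2 × 2.517 g H₂O ÷ 18.015 g/mol = 0.27943 mol
mass O = 4.134 − (1.8649 + 0.28167) = 1.9875 g → mol O = 1.9875 ÷ 15.999 = 0.12422 mol
Divide by the smallest (0.12422 mol): C 1.250, H 2.249, O 1.000
Multiplying each by 4 gives whole numbers: C 5.00, H 9.00, O 4.00

(B) C5H9O4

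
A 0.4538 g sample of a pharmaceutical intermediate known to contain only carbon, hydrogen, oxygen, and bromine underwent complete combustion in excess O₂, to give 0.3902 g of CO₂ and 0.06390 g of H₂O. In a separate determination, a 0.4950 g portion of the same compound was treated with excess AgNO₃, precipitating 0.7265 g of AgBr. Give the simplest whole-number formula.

C5H4Br2O2

mol C = 0.3902 g CO₂ ÷ 44.009 g/mol = 0.0088664 mol
mol H = 2 × 0.06390 g H₂O ÷ 18.015 g/mol = 0.0070941 mol
From the AgBr data: mol Br per gram of compound = (0.7265 ÷ 187.772) ÷ 0.4950 = 0.0078163 mol/g, so in the 0.4538 g combustion sample mol Br = 0.0035470 mol
mass O = 0.4538 − (0.10649 + 0.0071508 + 0.28342) = 0.056734 g → mol O = 0.056734 ÷ 15.999 = 0.0035461 mol
Divide by the smallest (0.0035461 mol): C 2.500, H 2.001, Br 1.000, O 1.000
Multiplying each by 2 gives whole numbers: C 5.00, H 4.00, Br 2.00, O 2.00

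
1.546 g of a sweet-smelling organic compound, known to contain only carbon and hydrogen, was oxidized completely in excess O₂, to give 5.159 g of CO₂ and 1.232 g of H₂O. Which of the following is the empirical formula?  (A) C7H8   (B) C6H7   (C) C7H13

mol C = 5.159 g CO₂ ÷ 44.009 g/mol = 0.11723 mol
mol H = 2 × 1.232 g H₂O ÷ 18.015 g/mol = 0.13677 mol
Divide by the smallest (0.11723 mol): C 1.000, H 1.167
Multiplying each by 6 gives whole numbers: C 6.00, H 7.00

(B) C6H7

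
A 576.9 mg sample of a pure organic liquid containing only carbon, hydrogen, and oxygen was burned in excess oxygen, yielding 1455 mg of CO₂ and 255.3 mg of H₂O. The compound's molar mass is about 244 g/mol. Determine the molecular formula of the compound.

C14H12O4

mol C = 1.455 g CO₂ ÷ 44.009 g/mol = 0.033061 mol
mol H = 2 × 0.2553 g H₂O ÷ 18.015 g/mol = 0.028343 mol
mass O = 0.5769 − (0.39710 + 0.028570) = 0.15123 g → mol O = 0.15123 ÷ 15.999 = 0.0094524 mol
Divide by the smallest (0.0094524 mol): C 3.498, H 2.998, O 1.000
Multiplying each by 2 gives whole numbers: C 7.00, H 6.00, O 2.00
Empirical formula: C7H6O2
Empirical-formula mass = 122.12 g/mol; 244 ÷ 122.12 ≈ 2, so the molecular formula is C14H12O4.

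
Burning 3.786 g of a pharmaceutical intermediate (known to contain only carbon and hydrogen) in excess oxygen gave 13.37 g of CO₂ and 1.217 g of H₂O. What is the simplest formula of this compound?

C9H4

mol C = 13.37 g CO₂ ÷ 44.009 g/mol = 0.30380 mol
mol H = 2 × 1.217 g H₂O ÷ 18.015 g/mol = 0.13511 mol
Divide by the smallest (0.13511 mol): C 2.249, H 1.000
Multiplying each by 4 gives whole numbers: C 8.99, H 4.00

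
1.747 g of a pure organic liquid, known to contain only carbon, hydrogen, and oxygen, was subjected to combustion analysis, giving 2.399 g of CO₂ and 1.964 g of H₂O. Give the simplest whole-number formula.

CH4O

mol C = 2.399 g CO₂ ÷ 44.009 g/mol = 0.054512 mol
mol H = 2 × 1.964 g H₂O ÷ 18.015 g/mol = 0.21804 mol
mass O = 1.747 − (0.65474 + 0.21978) = 0.87248 g → mol O = 0.87248 ÷ 15.999 = 0.054533 mol
Divide by the smallest (0.054512 mol): C 1.000, H 4.000, O 1.000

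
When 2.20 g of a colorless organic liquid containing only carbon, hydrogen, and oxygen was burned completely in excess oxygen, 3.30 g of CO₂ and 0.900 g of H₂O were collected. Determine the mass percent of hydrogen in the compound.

4.6%

mol C = 3.30 g CO₂ ÷ 44.009 g/mol = 0.07498 mol
mol H = 2 × 0.900 g H₂O ÷ 18.015 g/mol = 0.09992 mol
mass O = 2.20 − (0.9006 + 0.1007) = 1.199 g → mol O = 1.199 ÷ 15.999 = 0.07492 mol
mass % H = 0.1007 g ÷ 2.20 g × 100%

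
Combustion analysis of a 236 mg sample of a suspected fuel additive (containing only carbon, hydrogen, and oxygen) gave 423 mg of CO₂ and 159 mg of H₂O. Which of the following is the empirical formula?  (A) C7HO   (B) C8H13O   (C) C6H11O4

mol C = 0.423 g CO₂ ÷ 44.009 g/mol = 0.009612 mol
mol H = 2 × 0.159 g H₂O ÷ 18.015 g/mol = 0.01765 mol
mass O = 0.236 − (0.1154 + 0.01779) = 0.1028 g → mol O = 0.1028 ÷ 15.999 = 0.006423 mol
Divide by the smallest (0.006423 mol): C 1.496, H 2.748, O 1.000
Multiplying each by 4 gives whole numbers: C 5.99, H 10.99, O 4.00

(C) C6H11O4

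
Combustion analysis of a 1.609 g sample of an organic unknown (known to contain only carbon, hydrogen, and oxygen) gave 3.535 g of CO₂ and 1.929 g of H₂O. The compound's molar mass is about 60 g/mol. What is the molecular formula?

C3H8O

mol C = 3.535 g CO₂ ÷ 44.009 g/mol = 0.080324 mol
mol H = 2 × 1.929 g H₂O ÷ 18.015 g/mol = 0.21415 mol
mass O = 1.609 − (0.96478 + 0.21587) = 0.42835 g → mol O = 0.42835 ÷ 15.999 = 0.026774 mol
Divide by the smallest (0.026774 mol): C 3.000, H 7.999, O 1.000
Empirical formula: C3H8O
Empirical-formula mass = 60.10 g/mol; 60 ÷ 60.10 ≈ 1, so the molecular formula is C3H8O.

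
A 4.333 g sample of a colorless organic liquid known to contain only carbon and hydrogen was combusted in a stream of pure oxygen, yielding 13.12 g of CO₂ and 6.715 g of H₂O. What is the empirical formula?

C2H5

mol C = 13.12 g CO₂ ÷ 44.009 g/mol = 0.29812 mol
mol H = 2 × 6.715 g H₂O ÷ 18.015 g/mol = 0.74549 mol
Divide by the smallest (0.29812 mol): C 1.000, H 2.501
Multiplying each by 2 gives whole numbers: C 2.00, H 5.00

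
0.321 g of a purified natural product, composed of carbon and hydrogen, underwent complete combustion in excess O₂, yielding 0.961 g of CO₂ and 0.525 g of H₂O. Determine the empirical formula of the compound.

C3H8

mol C = 0.961 g CO₂ ÷ 44.009 g/mol = 0.02184 mol
mol H = 2 × 0.525 g H₂O ÷ 18.015 g/mol = 0.05828 mol
Divide by the smallest (0.02184 mol): C 1.000, H 2.669
Multiplying each by 3 gives whole numbers: C 3.00, H 8.01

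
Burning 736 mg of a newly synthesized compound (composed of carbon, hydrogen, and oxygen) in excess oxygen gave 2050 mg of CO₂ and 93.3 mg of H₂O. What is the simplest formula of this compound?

C9H2O2

mol C = 2.05 g CO₂ ÷ 44.009 g/mol = 0.04658 mol
mol H = 2 × 0.0933 g H₂O ÷ 18.015 g/mol = 0.01036 mol
mass O = 0.736 − (0.5595 + 0.01044) = 0.1661 g → mol O = 0.1661 ÷ 15.999 = 0.01038 mol
Divide by the smallest (0.01036 mol): C 4.497, H 1.000, O 1.002
Multiplying each by 2 gives whole numbers: C 8.99, H 2.00, O 2.00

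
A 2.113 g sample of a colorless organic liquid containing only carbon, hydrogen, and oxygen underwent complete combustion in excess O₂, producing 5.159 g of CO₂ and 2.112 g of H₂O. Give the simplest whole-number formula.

mol C = 5.159 g CO₂ ÷ 44.009 g/mol = 0.11723 mol
mol H = 2 × 2.112 g H₂O ÷ 18.015 g/mol = 0.23447 mol
mass O = 2.113 − (1.4080 + 0.23635) = 0.46865 g → mol O = 0.46865 ÷ 15.999 = 0.029293 mol
Divide by the smallest (0.029293 mol): C 4.002, H 8.004, O 1.000

C4H8O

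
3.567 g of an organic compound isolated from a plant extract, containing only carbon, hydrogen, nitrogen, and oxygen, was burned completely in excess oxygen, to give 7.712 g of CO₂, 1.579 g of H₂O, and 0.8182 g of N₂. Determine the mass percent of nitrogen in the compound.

mol C = 7.712 g CO₂ ÷ 44.009 g/mol = 0.17524 mol
mol H = 2 × 1.579 g H₂O ÷ 18.015 g/mol = 0.17530 mol
mol N = 2 × 0.8182 g N₂ ÷ 28.014 g/mol = 0.058414 mol
mass O = 3.567 − (2.1048 + 0.17670 + 0.81820) = 0.46733 g → mol O = 0.46733 ÷ 15.999 = 0.029210 mol
mass % N = 0.81820 g ÷ 3.567 g × 100%

22.94%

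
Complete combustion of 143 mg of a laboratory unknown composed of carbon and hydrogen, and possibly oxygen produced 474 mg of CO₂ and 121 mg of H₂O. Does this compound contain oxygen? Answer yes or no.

mol C = 0.474 g CO₂ ÷ 44.009 g/mol = 0.01077 mol
mol H = 2 × 0.121 g H₂O ÷ 18.015 g/mol = 0.01343 mol
C and H together account for 0.1429 g — essentially the entire 0.143 g sample — so the compound contains no oxygen.

no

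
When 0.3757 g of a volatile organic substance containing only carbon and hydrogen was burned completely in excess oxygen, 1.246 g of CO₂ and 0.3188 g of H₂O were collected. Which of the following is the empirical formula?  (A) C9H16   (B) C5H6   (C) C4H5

mol C = 1.246 g CO₂ ÷ 44.009 g/mol = 0.028312 mol
mol H = 2 × 0.3188 g H₂O ÷ 18.015 g/mol = 0.035393 mol
Divide by the smallest (0.028312 mol): C 1.000, H 1.250
Multiplying each by 4 gives whole numbers: C 4.00, H 5.00

(C) C4H5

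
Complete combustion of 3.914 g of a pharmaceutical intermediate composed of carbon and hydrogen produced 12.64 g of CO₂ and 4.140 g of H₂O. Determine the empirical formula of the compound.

mol C = 12.64 g CO₂ ÷ 44.009 g/mol = 0.28721 mol
mol H = 2 × 4.140 g H₂O ÷ 18.015 g/mol = 0.45962 mol
Divide by the smallest (0.28721 mol): C 1.000, H 1.600
Multiplying each by 5 gives whole numbers: C 5.00, H 8.00

C5H8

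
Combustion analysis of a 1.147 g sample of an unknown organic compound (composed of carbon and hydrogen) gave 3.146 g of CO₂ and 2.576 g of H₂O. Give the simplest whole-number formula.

CH4

mol C = 3.146 g CO₂ ÷ 44.009 g/mol = 0.071485 mol
mol H = 2 × 2.576 g H₂O ÷ 18.015 g/mol = 0.28598 mol
Divide by the smallest (0.071485 mol): C 1.000, H 4.001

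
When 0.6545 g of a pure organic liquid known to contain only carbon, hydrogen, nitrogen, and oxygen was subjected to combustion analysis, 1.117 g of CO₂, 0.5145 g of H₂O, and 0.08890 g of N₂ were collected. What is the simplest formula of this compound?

mol C = 1.117 g CO₂ ÷ 44.009 g/mol = 0.025381 mol
mol H = 2 × 0.5145 g H₂O ÷ 18.015 g/mol = 0.057119 mol
mol N = 2 × 0.08890 g N₂ ÷ 28.014 g/mol = 0.0063468 mol
mass O = 0.6545 − (0.30485 + 0.057576 + 0.088900) = 0.20317 g → mol O = 0.20317 ÷ 15.999 = 0.012699 mol
Divide by the smallest (0.0063468 mol): C 3.999, H 9.000, N 1.000, O 2.001

C4H9NO2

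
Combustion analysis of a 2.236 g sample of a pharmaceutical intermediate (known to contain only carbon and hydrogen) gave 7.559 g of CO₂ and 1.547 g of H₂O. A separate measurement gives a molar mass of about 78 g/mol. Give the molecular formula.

mol C = 7.559 g CO₂ ÷ 44.009 g/mol = 0.17176 mol
mol H = 2 × 1.547 g H₂O ÷ 18.015 g/mol = 0.17175 mol
Divide by the smallest (0.17175 mol): C 1.000, H 1.000
Empirical formula: CH
Empirical-formula mass = 13.02 g/mol; 78 ÷ 13.02 ≈ 6, so the molecular formula is C6H6.

C6H6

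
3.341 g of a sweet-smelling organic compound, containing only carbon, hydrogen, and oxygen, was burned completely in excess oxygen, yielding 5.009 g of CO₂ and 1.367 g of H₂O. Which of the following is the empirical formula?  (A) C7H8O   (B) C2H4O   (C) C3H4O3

(C) C3H4O3

mol C = 5.009 g CO₂ ÷ 44.009 g/mol = 0.11382 mol
mol H = 2 × 1.367 g H₂O ÷ 18.015 g/mol = 0.15176 mol
mass O = 3.341 − (1.3671 + 0.15298) = 1.8210 g → mol O = 1.8210 ÷ 15.999 = 0.11382 mol
Divide by the smallest (0.11382 mol): C 1.000, H 1.333, O 1.000
Multiplying each by 3 gives whole numbers: C 3.00, H 4.00, O 3.00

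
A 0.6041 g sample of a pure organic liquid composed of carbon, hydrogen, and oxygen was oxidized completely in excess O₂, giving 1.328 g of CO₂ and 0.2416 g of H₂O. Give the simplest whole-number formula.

mol C = 1.328 g CO₂ ÷ 44.009 g/mol = 0.030176 mol
mol H = 2 × 0.2416 g H₂O ÷ 18.015 g/mol = 0.026822 mol
mass O = 0.6041 − (0.36244 + 0.027037) = 0.21462 g → mol O = 0.21462 ÷ 15.999 = 0.013415 mol
Divide by the smallest (0.013415 mol): C 2.249, H 1.999, O 1.000
Multiplying each by 4 gives whole numbers: C 9.00, H 8.00, O 4.00

C9H8O4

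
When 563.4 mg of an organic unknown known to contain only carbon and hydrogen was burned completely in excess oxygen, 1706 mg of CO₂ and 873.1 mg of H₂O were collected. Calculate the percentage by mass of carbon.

82.64%

mol C = 1.706 g CO₂ ÷ 44.009 g/mol = 0.038765 mol
mol H = 2 × 0.8731 g H₂O ÷ 18.015 g/mol = 0.096930 mol
mass % C = 0.46560 g ÷ 0.5634 g × 100%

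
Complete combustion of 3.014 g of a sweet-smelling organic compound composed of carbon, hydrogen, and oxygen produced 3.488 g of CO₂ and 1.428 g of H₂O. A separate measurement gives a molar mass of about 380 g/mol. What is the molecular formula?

C10H20O15

mol C = 3.488 g CO₂ ÷ 44.009 g/mol = 0.079257 mol
mol H = 2 × 1.428 g H₂O ÷ 18.015 g/mol = 0.15853 mol
mass O = 3.014 − (0.95195 + 0.15980) = 1.9022 g → mol O = 1.9022 ÷ 15.999 = 0.11890 mol
Divide by the smallest (0.079257 mol): C 1.000, H 2.000, O 1.500
Multiplying each by 2 gives whole numbers: C 2.00, H 4.00, O 3.00
Empirical formula: C2H4O3
Empirical-formula mass = 76.05 g/mol; 380 ÷ 76.05 ≈ 5, so the molecular formula is C10H20O15.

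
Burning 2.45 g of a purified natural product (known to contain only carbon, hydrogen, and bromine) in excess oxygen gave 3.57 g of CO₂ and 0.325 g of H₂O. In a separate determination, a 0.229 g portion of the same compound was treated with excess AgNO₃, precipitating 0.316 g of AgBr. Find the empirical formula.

mol C = 3.57 g CO₂ ÷ 44.009 g/mol = 0.08112 mol
mol H = 2 × 0.325 g H₂O ÷ 18.015 g/mol = 0.03608 mol
From the AgBr data: mol Br per gram of compound = (0.316 ÷ 187.772) ÷ 0.229 = 0.007349 mol/g, so in the 2.45 g combustion sample mol Br = 0.01800 mol
Divide by the smallest (0.01800 mol): C 4.505, H 2.004, Br 1.000
Multiplying each by 2 gives whole numbers: C 9.01, H 4.01, Br 2.00

C9H4Br2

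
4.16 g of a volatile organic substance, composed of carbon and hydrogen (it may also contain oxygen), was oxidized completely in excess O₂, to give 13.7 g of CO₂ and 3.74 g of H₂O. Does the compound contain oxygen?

mol C = 13.7 g CO₂ ÷ 44.009 g/mol = 0.3113 mol
mol H = 2 × 3.74 g H₂O ÷ 18.015 g/mol = 0.4152 mol
C and H together account for 4.158 g — essentially the entire 4.16 g sample — so the compound contains no oxygen.

no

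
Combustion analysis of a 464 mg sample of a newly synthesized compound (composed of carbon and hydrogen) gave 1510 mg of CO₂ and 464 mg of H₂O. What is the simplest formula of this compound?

C2H3

mol C = 1.51 g CO₂ ÷ 44.009 g/mol = 0.03431 mol
mol H = 2 × 0.464 g H₂O ÷ 18.015 g/mol = 0.05151 mol
Divide by the smallest (0.03431 mol): C 1.000, H 1.501
Multiplying each by 2 gives whole numbers: C 2.00, H 3.00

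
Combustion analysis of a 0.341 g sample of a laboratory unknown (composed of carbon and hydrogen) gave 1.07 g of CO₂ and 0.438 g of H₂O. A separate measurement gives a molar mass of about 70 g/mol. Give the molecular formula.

mol C = 1.07 g CO₂ ÷ 44.009 g/mol = 0.02431 mol
mol H = 2 × 0.438 g H₂O ÷ 18.015 g/mol = 0.04863 mol
Divide by the smallest (0.02431 mol): C 1.000, H 2.000
Empirical formula: CH2
Empirical-formula mass = 14.03 g/mol; 70 ÷ 14.03 ≈ 5, so the molecular formula is C5H10.

C5H10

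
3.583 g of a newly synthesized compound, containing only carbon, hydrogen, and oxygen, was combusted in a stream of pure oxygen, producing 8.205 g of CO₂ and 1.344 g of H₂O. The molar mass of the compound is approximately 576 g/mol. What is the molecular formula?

mol C = 8.205 g CO₂ ÷ 44.009 g/mol = 0.18644 mol
mol H = 2 × 1.344 g H₂O ÷ 18.015 g/mol = 0.14921 mol
mass O = 3.583 − (2.2393 + 0.15040) = 1.1933 g → mol O = 1.1933 ÷ 15.999 = 0.074584 mol
Divide by the smallest (0.074584 mol): C 2.500, H 2.001, O 1.000
Multiplying each by 2 gives whole numbers: C 5.00, H 4.00, O 2.00
Empirical formula: C5H4O2
Empirical-formula mass = 96.08 g/mol; 576 ÷ 96.08 ≈ 6, so the molecular formula is C30H24O12.

C30H24O12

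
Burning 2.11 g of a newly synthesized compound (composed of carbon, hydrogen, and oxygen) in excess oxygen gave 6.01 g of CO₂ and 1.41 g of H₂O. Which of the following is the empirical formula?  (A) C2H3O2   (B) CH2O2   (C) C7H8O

(C) C7H8O

mol C = 6.01 g CO₂ ÷ 44.009 g/mol = 0.1366 mol
mol H = 2 × 1.41 g H₂O ÷ 18.015 g/mol = 0.1565 mol
mass O = 2.11 − (1.640 + 0.1578) = 0.3120 g → mol O = 0.3120 ÷ 15.999 = 0.01950 mol
Divide by the smallest (0.01950 mol): C 7.004, H 8.028, O 1.000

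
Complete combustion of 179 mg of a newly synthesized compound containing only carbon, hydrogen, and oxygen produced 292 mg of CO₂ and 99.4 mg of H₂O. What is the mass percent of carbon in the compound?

mol C = 0.292 g CO₂ ÷ 44.009 g/mol = 0.006635 mol
mol H = 2 × 0.0994 g H₂O ÷ 18.015 g/mol = 0.01104 mol
mass O = 0.179 − (0.07969 + 0.01112) = 0.08818 g → mol O = 0.08818 ÷ 15.999 = 0.005512 mol
mass % C = 0.07969 g ÷ 0.179 g × 100%

44.5%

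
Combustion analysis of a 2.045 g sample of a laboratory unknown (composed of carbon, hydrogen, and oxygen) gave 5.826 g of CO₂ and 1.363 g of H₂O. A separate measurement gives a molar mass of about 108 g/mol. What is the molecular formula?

C7H8O

mol C = 5.826 g CO₂ ÷ 44.009 g/mol = 0.13238 mol
mol H = 2 × 1.363 g H₂O ÷ 18.015 g/mol = 0.15132 mol
mass O = 2.045 − (1.5900 + 0.15253) = 0.30243 g → mol O = 0.30243 ÷ 15.999 = 0.018903 mol
Divide by the smallest (0.018903 mol): C 7.003, H 8.005, O 1.000
Empirical formula: C7H8O
Empirical-formula mass = 108.14 g/mol; 108 ÷ 108.14 ≈ 1, so the molecular formula is C7H8O.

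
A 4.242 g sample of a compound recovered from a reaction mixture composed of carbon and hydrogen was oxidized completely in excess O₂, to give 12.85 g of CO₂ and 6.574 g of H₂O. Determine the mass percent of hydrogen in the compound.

mol C = 12.85 g CO₂ ÷ 44.009 g/mol = 0.29199 mol
mol H = 2 × 6.574 g H₂O ÷ 18.015 g/mol = 0.72984 mol
mass % H = 0.73567 g ÷ 4.242 g × 100%

17.34%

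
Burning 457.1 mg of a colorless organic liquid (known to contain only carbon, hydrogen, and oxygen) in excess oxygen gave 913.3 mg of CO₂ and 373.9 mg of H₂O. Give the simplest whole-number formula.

mol C = 0.9133 g CO₂ ÷ 44.009 g/mol = 0.020753 mol
mol H = 2 × 0.3739 g H₂O ÷ 18.015 g/mol = 0.041510 mol
mass O = 0.4571 − (0.24926 + 0.041842) = 0.16600 g → mol O = 0.16600 ÷ 15.999 = 0.010376 mol
Divide by the smallest (0.010376 mol): C 2.000, H 4.001, O 1.000

C2H4O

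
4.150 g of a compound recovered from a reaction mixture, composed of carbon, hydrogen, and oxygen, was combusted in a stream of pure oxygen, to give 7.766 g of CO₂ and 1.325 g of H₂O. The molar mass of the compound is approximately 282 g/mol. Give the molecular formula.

C12H10O8

mol C = 7.766 g CO₂ ÷ 44.009 g/mol = 0.17646 mol
mol H = 2 × 1.325 g H₂O ÷ 18.015 g/mol = 0.14710 mol
mass O = 4.150 − (2.1195 + 0.14828) = 1.8822 g → mol O = 1.8822 ÷ 15.999 = 0.11765 mol
Divide by the smallest (0.11765 mol): C 1.500, H 1.250, O 1.000
Multiplying each by 4 gives whole numbers: C 6.00, H 5.00, O 4.00
Empirical formula: C6H5O4
Empirical-formula mass = 141.10 g/mol; 282 ÷ 141.10 ≈ 2, so the molecular formula is C12H10O8.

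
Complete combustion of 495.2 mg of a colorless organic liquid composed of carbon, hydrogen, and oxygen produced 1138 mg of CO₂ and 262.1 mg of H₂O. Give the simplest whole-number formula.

C8H9O3

mol C = 1.138 g CO₂ ÷ 44.009 g/mol = 0.025858 mol
mol H = 2 × 0.2621 g H₂O ÷ 18.015 g/mol = 0.029098 mol
mass O = 0.4952 − (0.31058 + 0.029331) = 0.15528 g → mol O = 0.15528 ÷ 15.999 = 0.0097059 mol
Divide by the smallest (0.0097059 mol): C 2.664, H 2.998, O 1.000
Multiplying each by 3 gives whole numbers: C 7.99, H 8.99, O 3.00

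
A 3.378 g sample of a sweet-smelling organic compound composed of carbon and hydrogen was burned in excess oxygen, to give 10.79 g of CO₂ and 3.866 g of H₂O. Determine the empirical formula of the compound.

C4H7

mol C = 10.79 g CO₂ ÷ 44.009 g/mol = 0.24518 mol
mol H = 2 × 3.866 g H₂O ÷ 18.015 g/mol = 0.42920 mol
Divide by the smallest (0.24518 mol): C 1.000, H 1.751
Multiplying each by 4 gives whole numbers: C 4.00, H 7.00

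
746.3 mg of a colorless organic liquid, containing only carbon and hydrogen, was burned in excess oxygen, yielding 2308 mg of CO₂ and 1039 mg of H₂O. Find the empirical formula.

mol C = 2.308 g CO₂ ÷ 44.009 g/mol = 0.052444 mol
mol H = 2 × 1.039 g H₂O ÷ 18.015 g/mol = 0.11535 mol
Divide by the smallest (0.052444 mol): C 1.000, H 2.199
Multiplying each by 5 gives whole numbers: C 5.00, H 11.00

C5H11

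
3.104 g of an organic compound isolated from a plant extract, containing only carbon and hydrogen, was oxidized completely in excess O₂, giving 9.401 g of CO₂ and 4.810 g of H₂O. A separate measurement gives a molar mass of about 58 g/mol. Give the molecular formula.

C4H10

mol C = 9.401 g CO₂ ÷ 44.009 g/mol = 0.21362 mol
mol H = 2 × 4.810 g H₂O ÷ 18.015 g/mol = 0.53400 mol
Divide by the smallest (0.21362 mol): C 1.000, H 2.500
Multiplying each by 2 gives whole numbers: C 2.00, H 5.00
Empirical formula: C2H5
Empirical-formula mass = 29.06 g/mol; 58 ÷ 29.06 ≈ 2, so the molecular formula is C4H10.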